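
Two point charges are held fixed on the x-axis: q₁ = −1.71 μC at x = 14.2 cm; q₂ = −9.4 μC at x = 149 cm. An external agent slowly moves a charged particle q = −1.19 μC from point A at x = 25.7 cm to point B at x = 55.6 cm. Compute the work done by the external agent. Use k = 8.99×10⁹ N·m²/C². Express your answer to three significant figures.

For quasistatic motion the external work equals the change in potential energy: W_ext = qΔV = q(V_B − V_A).
At A: distances to the source charges are 0.115 m, 1.23 m; V_A = Σ kqᵢ/rᵢ = -2.02×10⁵ V.
At B: distances to the source charges are 0.414 m, 0.934 m; V_B = Σ kqᵢ/rᵢ = -1.28×10⁵ V.
ΔV = V_B − V_A = 7.46×10⁴ V.
W_ext = qΔV = (-1.19×10⁻⁶ C)(7.46×10⁴ V) = -0.0888 J.

-0.0888 J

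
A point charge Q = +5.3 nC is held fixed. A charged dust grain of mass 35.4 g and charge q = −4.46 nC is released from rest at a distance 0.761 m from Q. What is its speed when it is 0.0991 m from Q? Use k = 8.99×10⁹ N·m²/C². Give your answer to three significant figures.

Only the electrostatic force acts, so mechanical energy is conserved: ½mv² = U₁ − U₂ = kQq(1/r₁ − 1/r₂).
U₁ − U₂ = (8.99×10⁹ N·m²/C²)(5.30×10⁻⁹ C)(-4.46×10⁻⁹ C)(1/0.761 − 1/0.0991) = 1.87×10⁻⁶ J.
v = √(2·1.87×10⁻⁶/0.0354) = 0.0103 m/s.

0.0103 m/s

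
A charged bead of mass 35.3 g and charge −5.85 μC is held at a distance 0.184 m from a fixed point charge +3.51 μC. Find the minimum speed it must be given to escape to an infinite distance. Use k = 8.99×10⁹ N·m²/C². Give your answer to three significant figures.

To just escape, total mechanical energy must reach zero at infinity: ½mv²_min + U = 0, so ½mv²_min = −U = |kQq|/r.
|U| = |kQq|/r = (8.99×10⁹ N·m²/C²)(3.51×10⁻⁶)(5.85×10⁻⁶)/(0.184) = 1.00 J.
v_min = √(2|U|/m) = √(2·1.00/0.0353) = 7.54 m/s.

7.54 m/s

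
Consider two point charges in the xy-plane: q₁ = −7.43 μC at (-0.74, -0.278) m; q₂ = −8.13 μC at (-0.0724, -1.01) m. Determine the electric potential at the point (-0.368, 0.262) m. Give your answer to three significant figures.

-1.58×10⁵ V

Electric potential is a scalar, so the contributions from each charge add algebraically: V = Σ kqᵢ/rᵢ.
Distances from the field point to each charge: r₁ = 0.656 m, r₂ = 1.31 m.
V = k[(-7.43×10⁻⁶)/(0.656) + (-8.13×10⁻⁶)/(1.31)] = -1.58×10⁵ V.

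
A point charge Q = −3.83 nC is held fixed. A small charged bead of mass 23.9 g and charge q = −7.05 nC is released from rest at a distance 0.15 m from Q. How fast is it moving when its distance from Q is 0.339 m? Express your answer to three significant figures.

8.69×10⁻³ m/s

Only the electrostatic force acts, so mechanical energy is conserved: ½mv² = U₁ − U₂ = kQq(1/r₁ − 1/r₂).
U₁ − U₂ = (8.99×10⁹ N·m²/C²)(-3.83×10⁻⁹ C)(-7.05×10⁻⁹ C)(1/0.150 − 1/0.339) = 9.02×10⁻⁷ J.
v = √(2·9.02×10⁻⁷/0.0239) = 8.69×10⁻³ m/s.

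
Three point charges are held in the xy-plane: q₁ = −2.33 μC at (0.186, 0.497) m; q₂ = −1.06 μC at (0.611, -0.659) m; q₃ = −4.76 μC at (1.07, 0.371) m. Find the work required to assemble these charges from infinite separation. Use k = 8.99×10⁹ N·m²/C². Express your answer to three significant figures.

0.170 J

The work to assemble the configuration equals its total potential energy, U = Σ kqᵢqⱼ/rᵢⱼ over all pairs.
Pair separations: r₁₂ = 1.23 m, r₁₃ = 0.893 m, r₂₃ = 1.13 m.
U = (0.0180) + (0.112) + (0.0402) = 0.170 J.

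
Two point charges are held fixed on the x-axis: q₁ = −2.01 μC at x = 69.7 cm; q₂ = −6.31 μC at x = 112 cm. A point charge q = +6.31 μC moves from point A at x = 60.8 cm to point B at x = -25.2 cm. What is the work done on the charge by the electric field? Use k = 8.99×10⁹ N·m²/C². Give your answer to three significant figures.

-1.60 J

The work done by the electric force is W_field = −ΔU = −q(V_B − V_A) = q(V_A − V_B).
At A: distances to the source charges are 0.0890 m, 0.512 m; V_A = Σ kqᵢ/rᵢ = -3.14×10⁵ V.
At B: distances to the source charges are 0.949 m, 1.37 m; V_B = Σ kqᵢ/rᵢ = -6.04×10⁴ V.
ΔV = V_B − V_A = 2.53×10⁵ V.
W_field = −qΔV = −(6.31×10⁻⁶ C)(2.53×10⁵ V) = -1.60 J.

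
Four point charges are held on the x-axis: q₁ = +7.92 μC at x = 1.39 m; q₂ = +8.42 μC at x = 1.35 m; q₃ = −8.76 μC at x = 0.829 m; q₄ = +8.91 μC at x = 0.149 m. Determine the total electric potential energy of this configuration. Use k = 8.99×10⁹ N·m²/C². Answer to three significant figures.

12.6 J

The assembly work is the sum of pairwise potential energies, U = Σ_{i<j} kqᵢqⱼ/rᵢⱼ.
Pair separations: r₁₂ = 0.0400 m, r₁₃ = 0.561 m, r₁₄ = 1.24 m, r₂₃ = 0.521 m, r₂₄ = 1.20 m, r₃₄ = 0.680 m.
Summing all 6 pair terms gives U = 12.6 J.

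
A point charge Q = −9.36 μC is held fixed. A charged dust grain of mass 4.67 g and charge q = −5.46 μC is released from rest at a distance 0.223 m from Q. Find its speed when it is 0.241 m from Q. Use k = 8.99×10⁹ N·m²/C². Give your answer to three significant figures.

Only the electrostatic force acts, so mechanical energy is conserved: ½mv² = U₁ − U₂ = kQq(1/r₁ − 1/r₂).
U₁ − U₂ = (8.99×10⁹ N·m²/C²)(-9.36×10⁻⁶ C)(-5.46×10⁻⁶ C)(1/0.223 − 1/0.241) = 0.154 J.
v = √(2·0.154/4.67×10⁻³) = 8.12 m/s.

8.12 m/s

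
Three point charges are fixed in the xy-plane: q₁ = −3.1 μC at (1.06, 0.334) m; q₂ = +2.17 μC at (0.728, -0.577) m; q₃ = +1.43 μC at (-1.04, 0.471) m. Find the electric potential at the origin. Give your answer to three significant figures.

Electric potential is a scalar, so the contributions from each charge add algebraically: V = Σ kqᵢ/rᵢ.
Distances from the field point to each charge: r₁ = 1.11 m, r₂ = 0.929 m, r₃ = 1.14 m.
V = k[(-3.10×10⁻⁶)/(1.11) + (2.17×10⁻⁶)/(0.929) + (1.43×10⁻⁶)/(1.14)] = 7180 V.

7180 V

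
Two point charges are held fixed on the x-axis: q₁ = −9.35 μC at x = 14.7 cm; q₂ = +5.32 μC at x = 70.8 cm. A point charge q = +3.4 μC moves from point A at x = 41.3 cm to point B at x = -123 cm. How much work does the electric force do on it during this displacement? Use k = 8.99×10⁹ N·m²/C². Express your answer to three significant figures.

The work done by the electric force is W_field = −ΔU = −q(V_B − V_A) = q(V_A − V_B).
At A: distances to the source charges are 0.266 m, 0.295 m; V_A = Σ kqᵢ/rᵢ = -1.54×10⁵ V.
At B: distances to the source charges are 1.38 m, 1.94 m; V_B = Σ kqᵢ/rᵢ = -3.64×10⁴ V.
ΔV = V_B − V_A = 1.18×10⁵ V.
W_field = −qΔV = −(3.40×10⁻⁶ C)(1.18×10⁵ V) = -0.400 J.

-0.400 J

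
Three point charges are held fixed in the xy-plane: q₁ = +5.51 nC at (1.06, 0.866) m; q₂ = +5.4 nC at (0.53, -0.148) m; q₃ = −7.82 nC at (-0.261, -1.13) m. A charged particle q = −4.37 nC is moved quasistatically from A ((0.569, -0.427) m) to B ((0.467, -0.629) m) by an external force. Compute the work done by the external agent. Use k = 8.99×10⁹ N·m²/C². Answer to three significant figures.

For quasistatic motion the external work equals the change in potential energy: W_ext = qΔV = q(V_B − V_A).
At A: distances to the source charges are 1.38 m, 0.282 m, 1.09 m; V_A = Σ kqᵢ/rᵢ = 144 V.
At B: distances to the source charges are 1.61 m, 0.485 m, 0.884 m; V_B = Σ kqᵢ/rᵢ = 51.3 V.
ΔV = V_B − V_A = -92.2 V.
W_ext = qΔV = (-4.37×10⁻⁹ C)(-92.2 V) = 4.03×10⁻⁷ J.

4.03×10⁻⁷ J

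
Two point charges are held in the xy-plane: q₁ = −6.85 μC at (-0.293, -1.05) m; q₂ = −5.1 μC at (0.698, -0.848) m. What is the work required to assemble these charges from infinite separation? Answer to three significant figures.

0.311 J

The assembly work is the sum of pairwise potential energies, U = Σ_{i<j} kqᵢqⱼ/rᵢⱼ.
Pair separations: r₁₂ = 1.01 m.
U = (0.311) = 0.311 J.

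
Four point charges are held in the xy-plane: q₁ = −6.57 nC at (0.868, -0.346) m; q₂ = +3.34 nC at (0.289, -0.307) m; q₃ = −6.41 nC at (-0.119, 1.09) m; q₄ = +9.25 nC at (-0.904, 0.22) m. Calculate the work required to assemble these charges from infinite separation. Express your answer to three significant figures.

-7.91×10⁻⁷ J

The work to assemble the configuration equals its total potential energy, U = Σ kqᵢqⱼ/rᵢⱼ over all pairs.
Pair separations: r₁₂ = 0.580 m, r₁₃ = 1.74 m, r₁₄ = 1.86 m, r₂₃ = 1.46 m, r₂₄ = 1.30 m, r₃₄ = 1.17 m.
Summing all 6 pair terms gives U = -7.91×10⁻⁷ J.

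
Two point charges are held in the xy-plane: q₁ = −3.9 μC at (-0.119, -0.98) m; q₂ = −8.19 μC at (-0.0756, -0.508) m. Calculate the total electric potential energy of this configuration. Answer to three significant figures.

0.606 J

The assembly work is the sum of pairwise potential energies, U = Σ_{i<j} kqᵢqⱼ/rᵢⱼ.
Pair separations: r₁₂ = 0.474 m.
U = (0.606) = 0.606 J.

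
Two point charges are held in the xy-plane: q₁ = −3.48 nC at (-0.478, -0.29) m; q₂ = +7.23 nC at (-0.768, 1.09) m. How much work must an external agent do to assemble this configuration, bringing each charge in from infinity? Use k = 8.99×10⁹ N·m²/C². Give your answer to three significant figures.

-1.60×10⁻⁷ J

The assembly work is the sum of pairwise potential energies, U = Σ_{i<j} kqᵢqⱼ/rᵢⱼ.
Pair separations: r₁₂ = 1.41 m.
U = (-1.60×10⁻⁷) = -1.60×10⁻⁷ J.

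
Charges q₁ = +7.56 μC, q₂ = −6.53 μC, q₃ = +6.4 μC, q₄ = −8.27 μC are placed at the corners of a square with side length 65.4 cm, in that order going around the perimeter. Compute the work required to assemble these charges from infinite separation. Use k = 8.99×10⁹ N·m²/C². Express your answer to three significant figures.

The assembly work is the sum of pairwise potential energies, U = Σ_{i<j} kqᵢqⱼ/rᵢⱼ.
The four side pairs have separation 0.654 m and the two diagonal pairs 0.925 m.
Summing all 6 pair terms gives U = -1.84 J.

-1.84 J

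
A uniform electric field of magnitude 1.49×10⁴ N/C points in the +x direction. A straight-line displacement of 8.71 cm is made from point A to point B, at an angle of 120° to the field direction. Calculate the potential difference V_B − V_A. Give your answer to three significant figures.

Only the component of displacement along E changes the potential: ΔV = −E·d·cosθ.
ΔV = −(1.49×10⁴ V/m)(0.0871 m)cos120° = 649 V.

649 V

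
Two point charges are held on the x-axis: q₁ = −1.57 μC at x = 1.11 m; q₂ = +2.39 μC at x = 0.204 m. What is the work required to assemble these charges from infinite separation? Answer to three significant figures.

-0.0372 J

The assembly work is the sum of pairwise potential energies, U = Σ_{i<j} kqᵢqⱼ/rᵢⱼ.
Pair separations: r₁₂ = 0.906 m.
U = (-0.0372) = -0.0372 J.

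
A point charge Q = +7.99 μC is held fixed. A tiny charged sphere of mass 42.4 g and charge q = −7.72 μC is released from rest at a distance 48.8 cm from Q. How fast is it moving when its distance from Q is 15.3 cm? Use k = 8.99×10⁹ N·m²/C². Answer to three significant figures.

10.8 m/s

Only the electrostatic force acts, so mechanical energy is conserved: ½mv² = U₁ − U₂ = kQq(1/r₁ − 1/r₂).
U₁ − U₂ = (8.99×10⁹ N·m²/C²)(7.99×10⁻⁶ C)(-7.72×10⁻⁶ C)(1/0.488 − 1/0.153) = 2.49 J.
v = √(2·2.49/0.0424) = 10.8 m/s.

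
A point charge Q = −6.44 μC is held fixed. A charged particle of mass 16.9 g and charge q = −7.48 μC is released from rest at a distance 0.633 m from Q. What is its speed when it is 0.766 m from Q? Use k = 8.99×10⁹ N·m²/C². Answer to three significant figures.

3.75 m/s

Only the electrostatic force acts, so mechanical energy is conserved: ½mv² = U₁ − U₂ = kQq(1/r₁ − 1/r₂).
U₁ − U₂ = (8.99×10⁹ N·m²/C²)(-6.44×10⁻⁶ C)(-7.48×10⁻⁶ C)(1/0.633 − 1/0.766) = 0.119 J.
v = √(2·0.119/0.0169) = 3.75 m/s.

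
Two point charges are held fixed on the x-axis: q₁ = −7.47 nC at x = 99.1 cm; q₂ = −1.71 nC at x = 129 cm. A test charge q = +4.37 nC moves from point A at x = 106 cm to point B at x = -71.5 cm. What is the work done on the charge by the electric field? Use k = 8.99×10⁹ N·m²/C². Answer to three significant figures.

-4.34×10⁻⁶ J

The work done by the electric force is W_field = −ΔU = −q(V_B − V_A) = q(V_A − V_B).
At A: distances to the source charges are 0.0690 m, 0.230 m; V_A = Σ kqᵢ/rᵢ = -1040 V.
At B: distances to the source charges are 1.71 m, 2.00 m; V_B = Σ kqᵢ/rᵢ = -47.0 V.
ΔV = V_B − V_A = 993 V.
W_field = −qΔV = −(4.37×10⁻⁹ C)(993 V) = -4.34×10⁻⁶ J.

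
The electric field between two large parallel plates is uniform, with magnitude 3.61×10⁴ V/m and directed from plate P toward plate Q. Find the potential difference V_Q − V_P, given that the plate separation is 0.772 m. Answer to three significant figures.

-2.79×10⁴ V

In a uniform field, potential decreases in the direction of E: ΔV = −E·d for a displacement d parallel to E.
Going from P to Q is a displacement of 0.772 m along the field, so V_Q − V_P = −Ed = -2.79×10⁴ V.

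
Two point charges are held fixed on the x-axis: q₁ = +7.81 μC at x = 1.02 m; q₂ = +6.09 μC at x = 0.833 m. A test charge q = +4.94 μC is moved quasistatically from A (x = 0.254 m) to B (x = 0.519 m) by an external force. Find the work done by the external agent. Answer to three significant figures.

0.634 J

For quasistatic motion the external work equals the change in potential energy: W_ext = qΔV = q(V_B − V_A).
At A: distances to the source charges are 0.766 m, 0.579 m; V_A = Σ kqᵢ/rᵢ = 1.86×10⁵ V.
At B: distances to the source charges are 0.501 m, 0.314 m; V_B = Σ kqᵢ/rᵢ = 3.15×10⁵ V.
ΔV = V_B − V_A = 1.28×10⁵ V.
W_ext = qΔV = (4.94×10⁻⁶ C)(1.28×10⁵ V) = 0.634 J.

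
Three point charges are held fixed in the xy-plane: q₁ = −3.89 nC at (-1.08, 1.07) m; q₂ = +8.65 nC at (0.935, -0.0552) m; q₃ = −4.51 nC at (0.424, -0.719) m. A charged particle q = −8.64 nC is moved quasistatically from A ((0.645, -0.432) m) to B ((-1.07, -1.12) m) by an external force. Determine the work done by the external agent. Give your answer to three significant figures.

For quasistatic motion the external work equals the change in potential energy: W_ext = qΔV = q(V_B − V_A).
At A: distances to the source charges are 2.29 m, 0.475 m, 0.362 m; V_A = Σ kqᵢ/rᵢ = 36.3 V.
At B: distances to the source charges are 2.19 m, 2.27 m, 1.55 m; V_B = Σ kqᵢ/rᵢ = -7.93 V.
ΔV = V_B − V_A = -44.3 V.
W_ext = qΔV = (-8.64×10⁻⁹ C)(-44.3 V) = 3.82×10⁻⁷ J.

3.82×10⁻⁷ J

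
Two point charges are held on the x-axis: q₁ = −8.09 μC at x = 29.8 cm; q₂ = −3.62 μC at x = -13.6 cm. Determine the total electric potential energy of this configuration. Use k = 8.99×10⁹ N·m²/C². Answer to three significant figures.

0.607 J

The assembly work is the sum of pairwise potential energies, U = Σ_{i<j} kqᵢqⱼ/rᵢⱼ.
Pair separations: r₁₂ = 0.434 m.
U = (0.607) = 0.607 J.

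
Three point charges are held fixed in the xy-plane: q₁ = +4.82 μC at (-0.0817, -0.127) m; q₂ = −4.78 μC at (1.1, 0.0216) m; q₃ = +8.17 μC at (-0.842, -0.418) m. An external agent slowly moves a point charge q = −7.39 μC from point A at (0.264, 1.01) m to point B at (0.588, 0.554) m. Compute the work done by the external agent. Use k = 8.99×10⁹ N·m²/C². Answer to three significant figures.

For quasistatic motion the external work equals the change in potential energy: W_ext = qΔV = q(V_B − V_A).
At A: distances to the source charges are 1.19 m, 1.29 m, 1.81 m; V_A = Σ kqᵢ/rᵢ = 4.39×10⁴ V.
At B: distances to the source charges are 0.955 m, 0.739 m, 1.73 m; V_B = Σ kqᵢ/rᵢ = 2.97×10⁴ V.
ΔV = V_B − V_A = -1.43×10⁴ V.
W_ext = qΔV = (-7.39×10⁻⁶ C)(-1.43×10⁴ V) = 0.105 J.

0.105 J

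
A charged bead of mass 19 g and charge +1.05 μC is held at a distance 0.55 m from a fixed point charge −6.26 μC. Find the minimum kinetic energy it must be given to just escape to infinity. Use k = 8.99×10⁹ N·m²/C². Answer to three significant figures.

To just escape, total mechanical energy must reach zero at infinity: ½mv²_min + U = 0, so ½mv²_min = −U = |kQq|/r.
|U| = |kQq|/r = (8.99×10⁹ N·m²/C²)(6.26×10⁻⁶)(1.05×10⁻⁶)/(0.550) = 0.107 J.

0.107 J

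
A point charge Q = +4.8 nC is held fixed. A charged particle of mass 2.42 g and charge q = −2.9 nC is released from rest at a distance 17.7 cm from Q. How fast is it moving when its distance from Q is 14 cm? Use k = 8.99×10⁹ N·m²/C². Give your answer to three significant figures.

0.0124 m/s

Only the electrostatic force acts, so mechanical energy is conserved: ½mv² = U₁ − U₂ = kQq(1/r₁ − 1/r₂).
U₁ − U₂ = (8.99×10⁹ N·m²/C²)(4.80×10⁻⁹ C)(-2.90×10⁻⁹ C)(1/0.177 − 1/0.140) = 1.87×10⁻⁷ J.
v = √(2·1.87×10⁻⁷/2.42×10⁻³) = 0.0124 m/s.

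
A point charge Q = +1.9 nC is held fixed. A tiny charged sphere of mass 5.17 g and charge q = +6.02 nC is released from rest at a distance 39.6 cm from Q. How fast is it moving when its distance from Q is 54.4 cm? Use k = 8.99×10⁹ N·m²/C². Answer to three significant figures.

Only the electrostatic force acts, so mechanical energy is conserved: ½mv² = U₁ − U₂ = kQq(1/r₁ − 1/r₂).
U₁ − U₂ = (8.99×10⁹ N·m²/C²)(1.90×10⁻⁹ C)(6.02×10⁻⁹ C)(1/0.396 − 1/0.544) = 7.06×10⁻⁸ J.
v = √(2·7.06×10⁻⁸/5.17×10⁻³) = 5.23×10⁻³ m/s.

5.23×10⁻³ m/s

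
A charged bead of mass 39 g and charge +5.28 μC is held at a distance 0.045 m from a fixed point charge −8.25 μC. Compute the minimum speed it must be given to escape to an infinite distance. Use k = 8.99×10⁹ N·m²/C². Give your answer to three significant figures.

21.1 m/s

To just escape, total mechanical energy must reach zero at infinity: ½mv²_min + U = 0, so ½mv²_min = −U = |kQq|/r.
|U| = |kQq|/r = (8.99×10⁹ N·m²/C²)(8.25×10⁻⁶)(5.28×10⁻⁶)/(0.0450) = 8.70 J.
v_min = √(2|U|/m) = √(2·8.70/0.0390) = 21.1 m/s.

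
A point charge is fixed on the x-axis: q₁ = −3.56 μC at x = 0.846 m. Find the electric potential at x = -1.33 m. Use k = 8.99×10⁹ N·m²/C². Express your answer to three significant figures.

Electric potential is a scalar, so the contributions from each charge add algebraically: V = Σ kqᵢ/rᵢ.
V = k[(-3.56×10⁻⁶)/(2.18)] = -1.47×10⁴ V.

-1.47×10⁴ V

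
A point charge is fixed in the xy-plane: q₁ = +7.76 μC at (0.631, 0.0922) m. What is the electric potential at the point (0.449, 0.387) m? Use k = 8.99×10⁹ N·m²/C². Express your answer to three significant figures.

2.01×10⁵ V

The total potential is the scalar sum of each charge's contribution, V = Σ kqᵢ/rᵢ.
Distances from the field point to each charge: r₁ = 0.346 m.
V = k[(7.76×10⁻⁶)/(0.346)] = 2.01×10⁵ V.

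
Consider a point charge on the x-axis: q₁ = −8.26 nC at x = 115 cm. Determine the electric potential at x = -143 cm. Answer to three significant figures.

The total potential is the scalar sum of each charge's contribution, V = Σ kqᵢ/rᵢ.
V = k[(-8.26×10⁻⁹)/(2.58)] = -28.8 V.

-28.8 V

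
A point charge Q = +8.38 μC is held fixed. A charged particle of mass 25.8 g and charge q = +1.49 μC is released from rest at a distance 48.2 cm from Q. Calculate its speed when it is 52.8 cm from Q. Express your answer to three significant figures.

1.25 m/s

Only the electrostatic force acts, so mechanical energy is conserved: ½mv² = U₁ − U₂ = kQq(1/r₁ − 1/r₂).
U₁ − U₂ = (8.99×10⁹ N·m²/C²)(8.38×10⁻⁶ C)(1.49×10⁻⁶ C)(1/0.482 − 1/0.528) = 0.0203 J.
v = √(2·0.0203/0.0258) = 1.25 m/s.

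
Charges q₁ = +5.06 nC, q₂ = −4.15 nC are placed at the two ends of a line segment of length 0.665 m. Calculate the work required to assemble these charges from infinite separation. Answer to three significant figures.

-2.84×10⁻⁷ J

The work to assemble the configuration equals its total potential energy, U = Σ kqᵢqⱼ/rᵢⱼ over all pairs.
The separation is r = 0.665 m.
U = (-2.84×10⁻⁷) = -2.84×10⁻⁷ J.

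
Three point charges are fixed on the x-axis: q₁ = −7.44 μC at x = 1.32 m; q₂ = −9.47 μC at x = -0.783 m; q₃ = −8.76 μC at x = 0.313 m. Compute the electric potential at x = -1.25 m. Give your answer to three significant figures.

-2.59×10⁵ V

Electric potential is a scalar, so the contributions from each charge add algebraically: V = Σ kqᵢ/rᵢ.
Distances from the field point to each charge: r₁ = 2.57 m, r₂ = 0.467 m, r₃ = 1.56 m.
V = k[(-7.44×10⁻⁶)/(2.57) + (-9.47×10⁻⁶)/(0.467) + (-8.76×10⁻⁶)/(1.56)] = -2.59×10⁵ V.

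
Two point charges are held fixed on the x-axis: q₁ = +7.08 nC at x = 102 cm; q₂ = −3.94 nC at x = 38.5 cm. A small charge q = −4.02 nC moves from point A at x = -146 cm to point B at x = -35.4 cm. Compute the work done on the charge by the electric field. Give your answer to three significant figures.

-3.25×10⁻⁸ J

The work done by the electric force is W_field = −ΔU = −q(V_B − V_A) = q(V_A − V_B).
At A: distances to the source charges are 2.48 m, 1.84 m; V_A = Σ kqᵢ/rᵢ = 6.47 V.
At B: distances to the source charges are 1.37 m, 0.739 m; V_B = Σ kqᵢ/rᵢ = -1.61 V.
ΔV = V_B − V_A = -8.07 V.
W_field = −qΔV = −(-4.02×10⁻⁹ C)(-8.07 V) = -3.25×10⁻⁸ J.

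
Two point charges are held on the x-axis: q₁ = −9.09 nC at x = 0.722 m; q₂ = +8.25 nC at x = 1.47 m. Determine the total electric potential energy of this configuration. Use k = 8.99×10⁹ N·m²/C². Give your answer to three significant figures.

The assembly work is the sum of pairwise potential energies, U = Σ_{i<j} kqᵢqⱼ/rᵢⱼ.
Pair separations: r₁₂ = 0.748 m.
U = (-9.01×10⁻⁷) = -9.01×10⁻⁷ J.

-9.01×10⁻⁷ J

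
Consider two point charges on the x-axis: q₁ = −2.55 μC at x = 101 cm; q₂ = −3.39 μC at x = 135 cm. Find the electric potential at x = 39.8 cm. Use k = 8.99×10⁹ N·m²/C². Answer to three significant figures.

-6.95×10⁴ V

Electric potential is a scalar, so the contributions from each charge add algebraically: V = Σ kqᵢ/rᵢ.
Distances from the field point to each charge: r₁ = 0.612 m, r₂ = 0.952 m.
V = k[(-2.55×10⁻⁶)/(0.612) + (-3.39×10⁻⁶)/(0.952)] = -6.95×10⁴ V.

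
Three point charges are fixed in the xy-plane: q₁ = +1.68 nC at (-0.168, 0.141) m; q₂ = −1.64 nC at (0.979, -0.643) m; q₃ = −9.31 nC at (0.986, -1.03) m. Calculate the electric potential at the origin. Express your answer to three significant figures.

Electric potential is a scalar, so the contributions from each charge add algebraically: V = Σ kqᵢ/rᵢ.
Distances from the field point to each charge: r₁ = 0.219 m, r₂ = 1.17 m, r₃ = 1.43 m.
V = k[(1.68×10⁻⁹)/(0.219) + (-1.64×10⁻⁹)/(1.17) + (-9.31×10⁻⁹)/(1.43)] = -2.43 V.

-2.43 V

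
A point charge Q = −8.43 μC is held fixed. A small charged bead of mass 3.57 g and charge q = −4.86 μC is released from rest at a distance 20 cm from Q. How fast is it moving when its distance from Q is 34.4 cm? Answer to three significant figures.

Only the electrostatic force acts, so mechanical energy is conserved: ½mv² = U₁ − U₂ = kQq(1/r₁ − 1/r₂).
U₁ − U₂ = (8.99×10⁹ N·m²/C²)(-8.43×10⁻⁶ C)(-4.86×10⁻⁶ C)(1/0.200 − 1/0.344) = 0.771 J.
v = √(2·0.771/3.57×10⁻³) = 20.8 m/s.

20.8 m/s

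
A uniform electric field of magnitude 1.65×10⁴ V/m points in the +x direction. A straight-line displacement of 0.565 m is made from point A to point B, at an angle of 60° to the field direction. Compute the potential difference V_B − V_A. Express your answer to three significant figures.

-4660 V

Only the component of displacement along E changes the potential: ΔV = −E·d·cosθ.
ΔV = −(1.65×10⁴ V/m)(0.565 m)cos60° = -4660 V.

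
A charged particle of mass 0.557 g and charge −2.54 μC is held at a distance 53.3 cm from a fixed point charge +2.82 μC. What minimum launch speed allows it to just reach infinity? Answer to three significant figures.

To just escape, total mechanical energy must reach zero at infinity: ½mv²_min + U = 0, so ½mv²_min = −U = |kQq|/r.
|U| = |kQq|/r = (8.99×10⁹ N·m²/C²)(2.82×10⁻⁶)(2.54×10⁻⁶)/(0.533) = 0.121 J.
v_min = √(2|U|/m) = √(2·0.121/5.57×10⁻⁴) = 20.8 m/s.

20.8 m/s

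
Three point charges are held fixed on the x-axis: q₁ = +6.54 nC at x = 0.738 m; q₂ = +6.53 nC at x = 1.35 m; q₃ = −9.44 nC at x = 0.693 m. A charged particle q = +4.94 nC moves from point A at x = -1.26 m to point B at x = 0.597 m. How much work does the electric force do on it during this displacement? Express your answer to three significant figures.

The work done by the electric force is W_field = −ΔU = −q(V_B − V_A) = q(V_A − V_B).
At A: distances to the source charges are 2.00 m, 2.61 m, 1.95 m; V_A = Σ kqᵢ/rᵢ = 8.46 V.
At B: distances to the source charges are 0.141 m, 0.753 m, 0.0960 m; V_B = Σ kqᵢ/rᵢ = -389 V.
ΔV = V_B − V_A = -398 V.
W_field = −qΔV = −(4.94×10⁻⁹ C)(-398 V) = 1.96×10⁻⁶ J.

1.96×10⁻⁶ J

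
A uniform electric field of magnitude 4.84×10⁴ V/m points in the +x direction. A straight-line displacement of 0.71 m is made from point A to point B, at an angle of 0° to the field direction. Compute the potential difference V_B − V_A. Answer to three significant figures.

Only the component of displacement along E changes the potential: ΔV = −E·d·cosθ.
ΔV = −(4.84×10⁴ V/m)(0.710 m)cos0° = -3.44×10⁴ V.

-3.44×10⁴ V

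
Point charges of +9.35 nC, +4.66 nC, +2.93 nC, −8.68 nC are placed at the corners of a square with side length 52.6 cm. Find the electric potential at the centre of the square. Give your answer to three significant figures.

200 V

Electric potential is a scalar, so the contributions from each charge add algebraically: V = Σ kqᵢ/rᵢ.
The distance from each corner to the centre is a√2/2 = 0.372 m.
V = k[(9.35×10⁻⁹)/(0.372) + (4.66×10⁻⁹)/(0.372) + (2.93×10⁻⁹)/(0.372) + (-8.68×10⁻⁹)/(0.372)] = 200 V.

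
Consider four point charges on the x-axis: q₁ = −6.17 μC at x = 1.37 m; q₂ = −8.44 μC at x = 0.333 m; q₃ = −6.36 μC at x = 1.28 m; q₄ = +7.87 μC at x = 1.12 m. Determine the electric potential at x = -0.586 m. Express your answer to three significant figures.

-1.00×10⁵ V

Electric potential is a scalar, so the contributions from each charge add algebraically: V = Σ kqᵢ/rᵢ.
Distances from the field point to each charge: r₁ = 1.96 m, r₂ = 0.919 m, r₃ = 1.87 m, r₄ = 1.71 m.
V = k[(-6.17×10⁻⁶)/(1.96) + (-8.44×10⁻⁶)/(0.919) + (-6.36×10⁻⁶)/(1.87) + (7.87×10⁻⁶)/(1.71)] = -1.00×10⁵ V.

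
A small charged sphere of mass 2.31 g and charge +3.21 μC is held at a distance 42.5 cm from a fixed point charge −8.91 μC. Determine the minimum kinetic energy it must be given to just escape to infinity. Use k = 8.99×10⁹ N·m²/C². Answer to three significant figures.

0.605 J

To just escape, total mechanical energy must reach zero at infinity: ½mv²_min + U = 0, so ½mv²_min = −U = |kQq|/r.
|U| = |kQq|/r = (8.99×10⁹ N·m²/C²)(8.91×10⁻⁶)(3.21×10⁻⁶)/(0.425) = 0.605 J.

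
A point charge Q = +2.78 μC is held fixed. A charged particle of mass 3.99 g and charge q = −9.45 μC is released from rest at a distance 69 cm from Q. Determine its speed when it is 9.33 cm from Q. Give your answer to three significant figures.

Only the electrostatic force acts, so mechanical energy is conserved: ½mv² = U₁ − U₂ = kQq(1/r₁ − 1/r₂).
U₁ − U₂ = (8.99×10⁹ N·m²/C²)(2.78×10⁻⁶ C)(-9.45×10⁻⁶ C)(1/0.690 − 1/0.0933) = 2.19 J.
v = √(2·2.19/3.99×10⁻³) = 33.1 m/s.

33.1 m/s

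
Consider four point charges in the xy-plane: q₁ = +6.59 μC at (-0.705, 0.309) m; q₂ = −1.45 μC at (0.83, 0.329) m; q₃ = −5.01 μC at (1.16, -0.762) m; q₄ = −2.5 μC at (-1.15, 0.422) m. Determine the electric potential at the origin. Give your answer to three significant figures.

1.16×10⁴ V

The total potential is the scalar sum of each charge's contribution, V = Σ kqᵢ/rᵢ.
Distances from the field point to each charge: r₁ = 0.770 m, r₂ = 0.893 m, r₃ = 1.39 m, r₄ = 1.22 m.
V = k[(6.59×10⁻⁶)/(0.770) + (-1.45×10⁻⁶)/(0.893) + (-5.01×10⁻⁶)/(1.39) + (-2.50×10⁻⁶)/(1.22)] = 1.16×10⁴ V.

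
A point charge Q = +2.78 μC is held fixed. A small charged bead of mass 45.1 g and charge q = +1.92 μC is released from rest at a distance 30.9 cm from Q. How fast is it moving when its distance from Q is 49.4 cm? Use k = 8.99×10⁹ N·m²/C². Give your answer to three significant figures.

1.61 m/s

Only the electrostatic force acts, so mechanical energy is conserved: ½mv² = U₁ − U₂ = kQq(1/r₁ − 1/r₂).
U₁ − U₂ = (8.99×10⁹ N·m²/C²)(2.78×10⁻⁶ C)(1.92×10⁻⁶ C)(1/0.309 − 1/0.494) = 0.0582 J.
v = √(2·0.0582/0.0451) = 1.61 m/s.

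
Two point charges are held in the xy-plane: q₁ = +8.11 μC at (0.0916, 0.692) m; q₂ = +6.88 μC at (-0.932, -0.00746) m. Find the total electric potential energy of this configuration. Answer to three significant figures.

0.405 J

The assembly work is the sum of pairwise potential energies, U = Σ_{i<j} kqᵢqⱼ/rᵢⱼ.
Pair separations: r₁₂ = 1.24 m.
U = (0.405) = 0.405 J.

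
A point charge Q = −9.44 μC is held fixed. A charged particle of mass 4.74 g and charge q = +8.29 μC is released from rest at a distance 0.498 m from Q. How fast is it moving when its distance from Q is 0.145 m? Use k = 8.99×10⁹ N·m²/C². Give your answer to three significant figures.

Only the electrostatic force acts, so mechanical energy is conserved: ½mv² = U₁ − U₂ = kQq(1/r₁ − 1/r₂).
U₁ − U₂ = (8.99×10⁹ N·m²/C²)(-9.44×10⁻⁶ C)(8.29×10⁻⁶ C)(1/0.498 − 1/0.145) = 3.44 J.
v = √(2·3.44/4.74×10⁻³) = 38.1 m/s.

38.1 m/s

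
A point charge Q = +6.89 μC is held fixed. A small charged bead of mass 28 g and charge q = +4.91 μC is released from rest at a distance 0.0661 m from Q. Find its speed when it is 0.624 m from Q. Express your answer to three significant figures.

Only the electrostatic force acts, so mechanical energy is conserved: ½mv² = U₁ − U₂ = kQq(1/r₁ − 1/r₂).
U₁ − U₂ = (8.99×10⁹ N·m²/C²)(6.89×10⁻⁶ C)(4.91×10⁻⁶ C)(1/0.0661 − 1/0.624) = 4.11 J.
v = √(2·4.11/0.0280) = 17.1 m/s.

17.1 m/s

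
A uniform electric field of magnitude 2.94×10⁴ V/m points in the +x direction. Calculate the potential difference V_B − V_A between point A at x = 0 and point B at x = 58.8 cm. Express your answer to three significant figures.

-1.73×10⁴ V

In a uniform field, potential decreases in the direction of E: V_B − V_A = −E·Δx.
V_B − V_A = −(2.94×10⁴ V/m)(0.588 m) = -1.73×10⁴ V.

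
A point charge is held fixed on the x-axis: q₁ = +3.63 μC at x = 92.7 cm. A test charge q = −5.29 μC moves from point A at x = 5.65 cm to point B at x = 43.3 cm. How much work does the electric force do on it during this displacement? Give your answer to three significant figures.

The work done by the electric force is W_field = −ΔU = −q(V_B − V_A) = q(V_A − V_B).
At A: distance to the source charge is 0.871 m; V_A = kq₁/r = 3.75×10⁴ V.
At B: distance to the source charge is 0.494 m; V_B = kq₁/r = 6.61×10⁴ V.
ΔV = V_B − V_A = 2.86×10⁴ V.
W_field = −qΔV = −(-5.29×10⁻⁶ C)(2.86×10⁴ V) = 0.151 J.

0.151 J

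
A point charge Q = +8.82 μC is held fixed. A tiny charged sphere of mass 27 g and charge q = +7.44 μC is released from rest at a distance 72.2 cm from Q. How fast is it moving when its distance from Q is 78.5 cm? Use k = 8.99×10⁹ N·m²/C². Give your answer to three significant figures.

Only the electrostatic force acts, so mechanical energy is conserved: ½mv² = U₁ − U₂ = kQq(1/r₁ − 1/r₂).
U₁ − U₂ = (8.99×10⁹ N·m²/C²)(8.82×10⁻⁶ C)(7.44×10⁻⁶ C)(1/0.722 − 1/0.785) = 0.0656 J.
v = √(2·0.0656/0.0270) = 2.20 m/s.

2.20 m/s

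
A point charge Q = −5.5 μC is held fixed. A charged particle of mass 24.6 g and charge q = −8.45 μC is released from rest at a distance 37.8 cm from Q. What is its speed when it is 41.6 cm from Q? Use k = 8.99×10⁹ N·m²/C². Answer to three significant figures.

Only the electrostatic force acts, so mechanical energy is conserved: ½mv² = U₁ − U₂ = kQq(1/r₁ − 1/r₂).
U₁ − U₂ = (8.99×10⁹ N·m²/C²)(-5.50×10⁻⁶ C)(-8.45×10⁻⁶ C)(1/0.378 − 1/0.416) = 0.101 J.
v = √(2·0.101/0.0246) = 2.87 m/s.

2.87 m/s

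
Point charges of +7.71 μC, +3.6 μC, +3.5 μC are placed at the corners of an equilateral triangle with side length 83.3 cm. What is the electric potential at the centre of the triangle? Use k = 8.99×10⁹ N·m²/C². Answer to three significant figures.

The total potential is the scalar sum of each charge's contribution, V = Σ kqᵢ/rᵢ.
The distance from each vertex to the centroid is a/√3 = 0.481 m.
V = k[(7.71×10⁻⁶)/(0.481) + (3.60×10⁻⁶)/(0.481) + (3.50×10⁻⁶)/(0.481)] = 2.77×10⁵ V.

2.77×10⁵ V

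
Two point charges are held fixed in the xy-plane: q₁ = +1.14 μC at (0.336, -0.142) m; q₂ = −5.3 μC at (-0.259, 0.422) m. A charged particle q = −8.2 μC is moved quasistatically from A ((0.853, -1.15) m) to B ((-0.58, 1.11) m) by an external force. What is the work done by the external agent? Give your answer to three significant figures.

For quasistatic motion the external work equals the change in potential energy: W_ext = qΔV = q(V_B − V_A).
At A: distances to the source charges are 1.13 m, 1.93 m; V_A = Σ kqᵢ/rᵢ = -1.57×10⁴ V.
At B: distances to the source charges are 1.55 m, 0.759 m; V_B = Σ kqᵢ/rᵢ = -5.62×10⁴ V.
ΔV = V_B − V_A = -4.05×10⁴ V.
W_ext = qΔV = (-8.20×10⁻⁶ C)(-4.05×10⁴ V) = 0.332 J.

0.332 J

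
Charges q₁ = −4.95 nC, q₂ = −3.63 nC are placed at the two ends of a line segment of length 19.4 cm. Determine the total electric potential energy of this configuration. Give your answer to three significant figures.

The assembly work is the sum of pairwise potential energies, U = Σ_{i<j} kqᵢqⱼ/rᵢⱼ.
The separation is r = 0.194 m.
U = (8.33×10⁻⁷) = 8.33×10⁻⁷ J.

8.33×10⁻⁷ J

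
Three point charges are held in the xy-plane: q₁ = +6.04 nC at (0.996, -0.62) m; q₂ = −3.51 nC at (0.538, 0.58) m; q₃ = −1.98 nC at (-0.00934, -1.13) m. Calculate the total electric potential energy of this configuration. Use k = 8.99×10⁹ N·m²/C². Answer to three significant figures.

The assembly work is the sum of pairwise potential energies, U = Σ_{i<j} kqᵢqⱼ/rᵢⱼ.
Pair separations: r₁₂ = 1.28 m, r₁₃ = 1.13 m, r₂₃ = 1.80 m.
U = (-1.48×10⁻⁷) + (-9.54×10⁻⁸) + (3.48×10⁻⁸) = -2.09×10⁻⁷ J.

-2.09×10⁻⁷ J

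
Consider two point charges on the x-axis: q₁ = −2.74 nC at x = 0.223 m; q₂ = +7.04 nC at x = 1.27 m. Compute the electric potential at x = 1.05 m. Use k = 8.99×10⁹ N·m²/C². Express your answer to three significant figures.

The total potential is the scalar sum of each charge's contribution, V = Σ kqᵢ/rᵢ.
Distances from the field point to each charge: r₁ = 0.827 m, r₂ = 0.220 m.
V = k[(-2.74×10⁻⁹)/(0.827) + (7.04×10⁻⁹)/(0.220)] = 258 V.

258 V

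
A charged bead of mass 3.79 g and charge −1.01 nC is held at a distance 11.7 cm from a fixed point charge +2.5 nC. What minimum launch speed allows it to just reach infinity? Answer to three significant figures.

0.0101 m/s

To just escape, total mechanical energy must reach zero at infinity: ½mv²_min + U = 0, so ½mv²_min = −U = |kQq|/r.
|U| = |kQq|/r = (8.99×10⁹ N·m²/C²)(2.50×10⁻⁹)(1.01×10⁻⁹)/(0.117) = 1.94×10⁻⁷ J.
v_min = √(2|U|/m) = √(2·1.94×10⁻⁷/3.79×10⁻³) = 0.0101 m/s.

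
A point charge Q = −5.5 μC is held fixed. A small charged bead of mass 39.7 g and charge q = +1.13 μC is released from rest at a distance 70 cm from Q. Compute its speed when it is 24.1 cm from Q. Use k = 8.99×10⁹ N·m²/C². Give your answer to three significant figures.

Only the electrostatic force acts, so mechanical energy is conserved: ½mv² = U₁ − U₂ = kQq(1/r₁ − 1/r₂).
U₁ − U₂ = (8.99×10⁹ N·m²/C²)(-5.50×10⁻⁶ C)(1.13×10⁻⁶ C)(1/0.700 − 1/0.241) = 0.152 J.
v = √(2·0.152/0.0397) = 2.77 m/s.

2.77 m/s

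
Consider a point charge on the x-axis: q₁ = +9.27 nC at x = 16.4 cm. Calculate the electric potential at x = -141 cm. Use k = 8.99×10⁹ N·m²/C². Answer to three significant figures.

The total potential is the scalar sum of each charge's contribution, V = Σ kqᵢ/rᵢ.
V = k[(9.27×10⁻⁹)/(1.57)] = 52.9 V.

52.9 V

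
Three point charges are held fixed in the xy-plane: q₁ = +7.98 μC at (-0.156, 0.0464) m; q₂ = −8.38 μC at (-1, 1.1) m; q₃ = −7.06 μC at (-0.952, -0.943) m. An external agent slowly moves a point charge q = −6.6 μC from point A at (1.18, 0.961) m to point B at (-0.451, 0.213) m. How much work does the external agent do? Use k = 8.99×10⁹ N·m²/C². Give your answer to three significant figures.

For quasistatic motion the external work equals the change in potential energy: W_ext = qΔV = q(V_B − V_A).
At A: distances to the source charges are 1.62 m, 2.18 m, 2.86 m; V_A = Σ kqᵢ/rᵢ = -1.24×10⁴ V.
At B: distances to the source charges are 0.339 m, 1.04 m, 1.26 m; V_B = Σ kqᵢ/rᵢ = 8.92×10⁴ V.
ΔV = V_B − V_A = 1.02×10⁵ V.
W_ext = qΔV = (-6.60×10⁻⁶ C)(1.02×10⁵ V) = -0.670 J.

-0.670 J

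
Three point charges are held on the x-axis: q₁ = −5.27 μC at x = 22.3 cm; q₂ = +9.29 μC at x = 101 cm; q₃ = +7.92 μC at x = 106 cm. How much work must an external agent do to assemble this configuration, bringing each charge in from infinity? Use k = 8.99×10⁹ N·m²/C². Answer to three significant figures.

The work to assemble the configuration equals its total potential energy, U = Σ kqᵢqⱼ/rᵢⱼ over all pairs.
Pair separations: r₁₂ = 0.787 m, r₁₃ = 0.837 m, r₂₃ = 0.0500 m.
U = (-0.559) + (-0.448) + (13.2) = 12.2 J.

12.2 J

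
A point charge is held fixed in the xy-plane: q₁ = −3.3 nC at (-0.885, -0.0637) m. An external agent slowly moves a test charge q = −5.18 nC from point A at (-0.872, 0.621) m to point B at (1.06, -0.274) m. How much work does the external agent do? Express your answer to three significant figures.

For quasistatic motion the external work equals the change in potential energy: W_ext = qΔV = q(V_B − V_A).
At A: distance to the source charge is 0.685 m; V_A = kq₁/r = -43.3 V.
At B: distance to the source charge is 1.96 m; V_B = kq₁/r = -15.2 V.
ΔV = V_B − V_A = 28.2 V.
W_ext = qΔV = (-5.18×10⁻⁹ C)(28.2 V) = -1.46×10⁻⁷ J.

-1.46×10⁻⁷ J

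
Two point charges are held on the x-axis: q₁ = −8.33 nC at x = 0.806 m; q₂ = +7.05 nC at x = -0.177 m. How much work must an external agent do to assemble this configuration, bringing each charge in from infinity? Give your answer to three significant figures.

-5.37×10⁻⁷ J

The assembly work is the sum of pairwise potential energies, U = Σ_{i<j} kqᵢqⱼ/rᵢⱼ.
Pair separations: r₁₂ = 0.983 m.
U = (-5.37×10⁻⁷) = -5.37×10⁻⁷ J.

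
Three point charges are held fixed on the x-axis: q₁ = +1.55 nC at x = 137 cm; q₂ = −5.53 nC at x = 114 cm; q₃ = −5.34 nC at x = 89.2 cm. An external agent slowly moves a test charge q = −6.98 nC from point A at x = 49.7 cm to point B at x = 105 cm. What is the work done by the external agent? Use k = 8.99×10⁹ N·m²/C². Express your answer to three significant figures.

For quasistatic motion the external work equals the change in potential energy: W_ext = qΔV = q(V_B − V_A).
At A: distances to the source charges are 0.873 m, 0.643 m, 0.395 m; V_A = Σ kqᵢ/rᵢ = -183 V.
At B: distances to the source charges are 0.320 m, 0.0900 m, 0.158 m; V_B = Σ kqᵢ/rᵢ = -813 V.
ΔV = V_B − V_A = -630 V.
W_ext = qΔV = (-6.98×10⁻⁹ C)(-630 V) = 4.40×10⁻⁶ J.

4.40×10⁻⁶ J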